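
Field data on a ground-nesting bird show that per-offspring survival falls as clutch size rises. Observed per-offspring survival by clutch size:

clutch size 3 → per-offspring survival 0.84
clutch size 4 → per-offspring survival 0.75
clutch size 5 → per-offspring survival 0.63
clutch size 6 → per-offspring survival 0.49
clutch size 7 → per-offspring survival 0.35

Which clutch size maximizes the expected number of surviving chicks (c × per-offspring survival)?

5

Expected surviving chicks = c × s(c):
  c=3: 3 × 0.84 = 2.520
  c=4: 4 × 0.75 = 3.000
  c=5: 5 × 0.63 = 3.150
  c=6: 6 × 0.49 = 2.940
  c=7: 7 × 0.35 = 2.450
Maximum at c = 5 (3.150 surviving chicks).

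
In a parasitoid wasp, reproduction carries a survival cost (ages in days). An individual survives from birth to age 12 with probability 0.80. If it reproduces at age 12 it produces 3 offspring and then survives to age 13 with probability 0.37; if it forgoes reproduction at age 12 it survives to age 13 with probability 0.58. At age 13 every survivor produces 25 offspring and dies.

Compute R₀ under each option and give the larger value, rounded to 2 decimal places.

11.60

breed at age 12: R₀ = 0.80 × (3 + 0.37 × 25) = 0.80 × 12.2500 = 9.8000
delay to age 13: R₀ = 0.80 × (0.58 × 25) = 0.80 × 14.5000 = 11.6000
Higher: delay to age 13 (11.6000).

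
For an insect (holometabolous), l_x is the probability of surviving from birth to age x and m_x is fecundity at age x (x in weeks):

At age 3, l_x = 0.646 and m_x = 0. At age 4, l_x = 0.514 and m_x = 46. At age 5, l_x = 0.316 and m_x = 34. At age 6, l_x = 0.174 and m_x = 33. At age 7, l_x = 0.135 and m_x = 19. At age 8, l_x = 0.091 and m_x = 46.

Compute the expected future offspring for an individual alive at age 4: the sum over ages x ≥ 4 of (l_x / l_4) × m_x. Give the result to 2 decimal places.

91.21

l_4 = 0.514. Conditional survival from age 4 to x is l_x / l_4.
  x=4: (0.514/0.514) × 46 = 46.0000
  x=5: (0.316/0.514) × 34 = 20.9027
  x=6: (0.174/0.514) × 33 = 11.1712
  x=7: (0.135/0.514) × 19 = 4.9903
  x=8: (0.091/0.514) × 46 = 8.1440
Sum = 46.0000 + 20.9027 + 11.1712 + 4.9903 + 8.1440 = 91.2082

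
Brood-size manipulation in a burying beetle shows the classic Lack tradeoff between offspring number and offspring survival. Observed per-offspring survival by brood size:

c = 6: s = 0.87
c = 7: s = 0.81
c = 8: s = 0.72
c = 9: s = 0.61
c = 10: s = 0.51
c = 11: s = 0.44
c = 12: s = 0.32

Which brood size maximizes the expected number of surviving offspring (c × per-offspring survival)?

Expected surviving offspring = c × s(c):
  c=6: 6 × 0.87 = 5.220
  c=7: 7 × 0.81 = 5.670
  c=8: 8 × 0.72 = 5.760
  c=9: 9 × 0.61 = 5.490
  c=10: 10 × 0.51 = 5.100
  c=11: 11 × 0.44 = 4.840
  c=12: 12 × 0.32 = 3.840
Maximum at c = 8 (5.760 surviving offspring).

8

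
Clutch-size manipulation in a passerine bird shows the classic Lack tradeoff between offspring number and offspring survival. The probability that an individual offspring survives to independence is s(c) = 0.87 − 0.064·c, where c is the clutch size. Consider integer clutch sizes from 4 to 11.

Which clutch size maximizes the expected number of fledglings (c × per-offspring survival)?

Expected fledglings = c × s(c):
  c=4: 4 × 0.614 = 2.456
  c=5: 5 × 0.550 = 2.750
  c=6: 6 × 0.486 = 2.916
  c=7: 7 × 0.422 = 2.954
  c=8: 8 × 0.358 = 2.864
  c=9: 9 × 0.294 = 2.646
  c=10: 10 × 0.230 = 2.300
  c=11: 11 × 0.166 = 1.826
Maximum at c = 7 (2.954 fledglings).

7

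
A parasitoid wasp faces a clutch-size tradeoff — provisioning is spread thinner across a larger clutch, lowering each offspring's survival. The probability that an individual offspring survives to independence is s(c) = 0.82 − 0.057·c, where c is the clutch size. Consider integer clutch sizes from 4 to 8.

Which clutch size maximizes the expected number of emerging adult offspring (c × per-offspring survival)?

7

Expected emerging adult offspring = c × s(c):
  c=4: 4 × 0.592 = 2.368
  c=5: 5 × 0.535 = 2.675
  c=6: 6 × 0.478 = 2.868
  c=7: 7 × 0.421 = 2.947
  c=8: 8 × 0.364 = 2.912
Maximum at c = 7 (2.947 emerging adult offspring).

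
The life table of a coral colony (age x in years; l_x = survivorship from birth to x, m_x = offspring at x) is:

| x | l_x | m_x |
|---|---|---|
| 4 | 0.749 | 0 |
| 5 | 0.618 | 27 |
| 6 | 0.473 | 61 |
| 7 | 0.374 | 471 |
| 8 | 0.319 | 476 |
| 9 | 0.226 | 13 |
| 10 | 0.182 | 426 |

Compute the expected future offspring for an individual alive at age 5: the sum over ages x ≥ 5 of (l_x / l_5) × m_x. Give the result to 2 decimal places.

734.64

l_5 = 0.618. Conditional survival from age 5 to x is l_x / l_5.
  x=5: (0.618/0.618) × 27 = 27.0000
  x=6: (0.473/0.618) × 61 = 46.6877
  x=7: (0.374/0.618) × 471 = 285.0388
  x=8: (0.319/0.618) × 476 = 245.7023
  x=9: (0.226/0.618) × 13 = 4.7540
  x=10: (0.182/0.618) × 426 = 125.4563
Sum = 27.0000 + 46.6877 + 285.0388 + 245.7023 + 4.7540 + 125.4563 = 734.6392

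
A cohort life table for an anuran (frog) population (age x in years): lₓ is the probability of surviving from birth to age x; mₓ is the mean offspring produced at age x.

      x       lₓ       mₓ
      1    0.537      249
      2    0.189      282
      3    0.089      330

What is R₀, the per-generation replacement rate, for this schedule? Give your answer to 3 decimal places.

R₀ = Σ lₓ mₓ:
  age 1: 0.537 × 249 = 133.7130
  age 2: 0.189 × 282 = 53.2980
  age 3: 0.089 × 330 = 29.3700
R₀ = 133.7130 + 53.2980 + 29.3700 = 216.3810

216.381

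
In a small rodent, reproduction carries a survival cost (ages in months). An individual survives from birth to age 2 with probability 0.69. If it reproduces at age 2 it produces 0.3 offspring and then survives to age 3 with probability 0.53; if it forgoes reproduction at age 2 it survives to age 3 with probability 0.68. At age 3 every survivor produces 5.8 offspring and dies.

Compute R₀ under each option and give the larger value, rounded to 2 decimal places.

breed at age 2: R₀ = 0.69 × (0.3 + 0.53 × 5.8) = 0.69 × 3.3740 = 2.3281
delay to age 3: R₀ = 0.69 × (0.68 × 5.8) = 0.69 × 3.9440 = 2.7214
Higher: delay to age 3 (2.7214).

2.72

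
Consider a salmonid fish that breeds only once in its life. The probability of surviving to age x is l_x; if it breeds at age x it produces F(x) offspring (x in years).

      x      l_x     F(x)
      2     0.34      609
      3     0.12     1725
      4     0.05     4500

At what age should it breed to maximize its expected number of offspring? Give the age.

Expected offspring if breeding at age x = l_x × F(x):
  age 2: 0.34 × 609 = 207.060
  age 3: 0.12 × 1725 = 207.000
  age 4: 0.05 × 4500 = 225.000
Maximum at age 4 (225.000).

4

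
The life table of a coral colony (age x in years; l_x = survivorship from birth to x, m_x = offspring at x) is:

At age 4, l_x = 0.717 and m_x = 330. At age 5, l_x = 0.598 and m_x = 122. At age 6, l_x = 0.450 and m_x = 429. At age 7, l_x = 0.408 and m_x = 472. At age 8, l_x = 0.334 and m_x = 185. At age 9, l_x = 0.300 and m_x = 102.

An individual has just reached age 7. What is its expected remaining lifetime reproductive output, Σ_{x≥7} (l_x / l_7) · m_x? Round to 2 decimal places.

l_7 = 0.408. Conditional survival from age 7 to x is l_x / l_7.
  x=7: (0.408/0.408) × 472 = 472.0000
  x=8: (0.334/0.408) × 185 = 151.4461
  x=9: (0.300/0.408) × 102 = 75.0000
Sum = 472.0000 + 151.4461 + 75.0000 = 698.4461

698.45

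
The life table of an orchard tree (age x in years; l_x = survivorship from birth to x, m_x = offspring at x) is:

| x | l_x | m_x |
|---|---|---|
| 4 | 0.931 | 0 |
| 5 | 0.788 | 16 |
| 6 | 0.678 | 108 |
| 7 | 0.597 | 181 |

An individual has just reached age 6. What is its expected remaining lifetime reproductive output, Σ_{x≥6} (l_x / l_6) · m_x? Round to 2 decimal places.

267.38

l_6 = 0.678. Conditional survival from age 6 to x is l_x / l_6.
  x=6: (0.678/0.678) × 108 = 108.0000
  x=7: (0.597/0.678) × 181 = 159.3761
Sum = 108.0000 + 159.3761 = 267.3761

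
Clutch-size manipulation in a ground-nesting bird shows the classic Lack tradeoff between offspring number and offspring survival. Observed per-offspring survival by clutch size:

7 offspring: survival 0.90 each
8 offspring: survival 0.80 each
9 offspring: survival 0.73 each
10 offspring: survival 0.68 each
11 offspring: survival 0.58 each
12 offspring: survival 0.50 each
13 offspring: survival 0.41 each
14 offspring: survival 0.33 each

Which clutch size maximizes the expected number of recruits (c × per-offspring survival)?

10

Expected recruits = c × s(c):
  c=7: 7 × 0.90 = 6.300
  c=8: 8 × 0.80 = 6.400
  c=9: 9 × 0.73 = 6.570
  c=10: 10 × 0.68 = 6.800
  c=11: 11 × 0.58 = 6.380
  c=12: 12 × 0.50 = 6.000
  c=13: 13 × 0.41 = 5.330
  c=14: 14 × 0.33 = 4.620
Maximum at c = 10 (6.800 recruits).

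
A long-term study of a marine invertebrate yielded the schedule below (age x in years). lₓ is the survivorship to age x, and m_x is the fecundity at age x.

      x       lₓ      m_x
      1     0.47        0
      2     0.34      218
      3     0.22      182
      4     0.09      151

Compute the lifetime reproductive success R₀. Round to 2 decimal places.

R₀ = Σ lₓ m_x:
  age 1: 0.47 × 0 = 0.0000
  age 2: 0.34 × 218 = 74.1200
  age 3: 0.22 × 182 = 40.0400
  age 4: 0.09 × 151 = 13.5900
R₀ = 0.0000 + 74.1200 + 40.0400 + 13.5900 = 127.7500

127.75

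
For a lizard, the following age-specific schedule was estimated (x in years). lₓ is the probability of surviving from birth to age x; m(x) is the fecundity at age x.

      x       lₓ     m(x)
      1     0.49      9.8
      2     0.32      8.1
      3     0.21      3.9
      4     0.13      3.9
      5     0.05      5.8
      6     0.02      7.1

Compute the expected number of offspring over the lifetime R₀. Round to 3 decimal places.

9.152

R₀ = Σ lₓ m(x):
  age 1: 0.49 × 9.8 = 4.8020
  age 2: 0.32 × 8.1 = 2.5920
  age 3: 0.21 × 3.9 = 0.8190
  age 4: 0.13 × 3.9 = 0.5070
  age 5: 0.05 × 5.8 = 0.2900
  age 6: 0.02 × 7.1 = 0.1420
R₀ = 4.8020 + 2.5920 + 0.8190 + 0.5070 + 0.2900 + 0.1420 = 9.1520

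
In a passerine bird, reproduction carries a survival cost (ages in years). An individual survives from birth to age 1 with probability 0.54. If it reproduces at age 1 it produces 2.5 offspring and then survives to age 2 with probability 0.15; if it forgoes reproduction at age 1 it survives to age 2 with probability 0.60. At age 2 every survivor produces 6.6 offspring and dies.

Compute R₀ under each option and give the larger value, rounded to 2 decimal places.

2.14

breed at age 1: R₀ = 0.54 × (2.5 + 0.15 × 6.6) = 0.54 × 3.4900 = 1.8846
delay to age 2: R₀ = 0.54 × (0.60 × 6.6) = 0.54 × 3.9600 = 2.1384
Higher: delay to age 2 (2.1384).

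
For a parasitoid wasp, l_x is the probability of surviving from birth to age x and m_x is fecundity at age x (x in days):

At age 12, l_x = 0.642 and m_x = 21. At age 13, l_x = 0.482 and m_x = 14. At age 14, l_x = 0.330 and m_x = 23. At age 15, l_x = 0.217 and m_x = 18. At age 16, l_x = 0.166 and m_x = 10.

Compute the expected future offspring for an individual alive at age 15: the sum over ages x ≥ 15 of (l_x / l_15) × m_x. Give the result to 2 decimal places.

l_15 = 0.217. Conditional survival from age 15 to x is l_x / l_15.
  x=15: (0.217/0.217) × 18 = 18.0000
  x=16: (0.166/0.217) × 10 = 7.6498
Sum = 18.0000 + 7.6498 = 25.6498

25.65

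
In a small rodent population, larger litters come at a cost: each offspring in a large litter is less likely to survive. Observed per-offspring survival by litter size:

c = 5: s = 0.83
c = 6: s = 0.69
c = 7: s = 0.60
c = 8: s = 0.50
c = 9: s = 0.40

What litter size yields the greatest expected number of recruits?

Expected recruits = c × s(c):
  c=5: 5 × 0.83 = 4.150
  c=6: 6 × 0.69 = 4.140
  c=7: 7 × 0.60 = 4.200
  c=8: 8 × 0.50 = 4.000
  c=9: 9 × 0.40 = 3.600
Maximum at c = 7 (4.200 recruits).

7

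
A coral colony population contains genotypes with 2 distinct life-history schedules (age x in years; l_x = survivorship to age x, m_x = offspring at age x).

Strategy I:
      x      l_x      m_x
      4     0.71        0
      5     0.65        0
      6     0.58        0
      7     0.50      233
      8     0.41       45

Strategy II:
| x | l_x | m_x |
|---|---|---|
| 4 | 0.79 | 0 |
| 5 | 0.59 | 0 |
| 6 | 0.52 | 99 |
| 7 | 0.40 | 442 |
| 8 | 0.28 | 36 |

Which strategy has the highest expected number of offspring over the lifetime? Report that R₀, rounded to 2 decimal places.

238.36

Strategy I: R₀ = 0.71×0 + 0.65×0 + 0.58×0 + 0.50×233 + 0.41×45 = 134.9500
Strategy II: R₀ = 0.79×0 + 0.59×0 + 0.52×99 + 0.40×442 + 0.28×36 = 238.3600
Highest R₀: strategy II with 238.3600.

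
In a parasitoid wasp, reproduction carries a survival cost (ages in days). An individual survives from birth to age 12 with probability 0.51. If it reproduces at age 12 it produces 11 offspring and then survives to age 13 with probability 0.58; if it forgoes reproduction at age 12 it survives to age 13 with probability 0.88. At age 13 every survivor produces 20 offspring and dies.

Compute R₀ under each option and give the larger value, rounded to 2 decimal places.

breed at age 12: R₀ = 0.51 × (11 + 0.58 × 20) = 0.51 × 22.6000 = 11.5260
delay to age 13: R₀ = 0.51 × (0.88 × 20) = 0.51 × 17.6000 = 8.9760
Higher: breed at age 12 (11.5260).

11.53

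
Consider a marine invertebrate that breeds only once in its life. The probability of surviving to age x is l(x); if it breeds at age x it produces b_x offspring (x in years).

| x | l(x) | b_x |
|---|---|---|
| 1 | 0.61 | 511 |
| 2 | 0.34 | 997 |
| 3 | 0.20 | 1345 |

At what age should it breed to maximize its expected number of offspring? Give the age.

2

Expected offspring if breeding at age x = l(x) × b_x:
  age 1: 0.61 × 511 = 311.710
  age 2: 0.34 × 997 = 338.980
  age 3: 0.20 × 1345 = 269.000
Maximum at age 2 (338.980).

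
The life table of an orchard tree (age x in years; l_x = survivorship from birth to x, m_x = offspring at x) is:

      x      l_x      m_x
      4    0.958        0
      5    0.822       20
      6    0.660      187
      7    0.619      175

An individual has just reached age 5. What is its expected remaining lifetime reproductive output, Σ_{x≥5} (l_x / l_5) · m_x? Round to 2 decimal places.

l_5 = 0.822. Conditional survival from age 5 to x is l_x / l_5.
  x=5: (0.822/0.822) × 20 = 20.0000
  x=6: (0.660/0.822) × 187 = 150.1460
  x=7: (0.619/0.822) × 175 = 131.7822
Sum = 20.0000 + 150.1460 + 131.7822 = 301.9282

301.93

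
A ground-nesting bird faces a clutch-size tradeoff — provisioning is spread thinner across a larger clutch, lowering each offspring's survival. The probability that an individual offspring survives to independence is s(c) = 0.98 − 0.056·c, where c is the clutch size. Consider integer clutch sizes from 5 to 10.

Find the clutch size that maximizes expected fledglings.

Expected fledglings = c × s(c):
  c=5: 5 × 0.700 = 3.500
  c=6: 6 × 0.644 = 3.864
  c=7: 7 × 0.588 = 4.116
  c=8: 8 × 0.532 = 4.256
  c=9: 9 × 0.476 = 4.284
  c=10: 10 × 0.420 = 4.200
Maximum at c = 9 (4.284 fledglings).

9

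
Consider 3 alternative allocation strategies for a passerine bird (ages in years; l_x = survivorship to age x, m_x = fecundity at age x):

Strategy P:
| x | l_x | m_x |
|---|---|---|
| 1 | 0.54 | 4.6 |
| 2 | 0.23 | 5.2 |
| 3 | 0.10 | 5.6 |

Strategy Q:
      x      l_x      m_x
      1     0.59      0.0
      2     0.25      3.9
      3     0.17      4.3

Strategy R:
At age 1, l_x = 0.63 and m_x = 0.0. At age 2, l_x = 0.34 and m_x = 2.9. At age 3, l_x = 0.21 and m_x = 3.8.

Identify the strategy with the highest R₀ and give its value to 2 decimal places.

Strategy P: R₀ = 0.54×4.6 + 0.23×5.2 + 0.10×5.6 = 4.2400
Strategy Q: R₀ = 0.59×0.0 + 0.25×3.9 + 0.17×4.3 = 1.7060
Strategy R: R₀ = 0.63×0.0 + 0.34×2.9 + 0.21×3.8 = 1.7840
Highest R₀: strategy P with 4.2400.

4.24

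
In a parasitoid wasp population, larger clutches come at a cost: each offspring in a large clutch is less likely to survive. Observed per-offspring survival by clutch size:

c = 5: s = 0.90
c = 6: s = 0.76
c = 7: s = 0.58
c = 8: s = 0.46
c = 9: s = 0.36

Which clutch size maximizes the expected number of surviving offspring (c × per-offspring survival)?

6

Expected surviving offspring = c × s(c):
  c=5: 5 × 0.90 = 4.500
  c=6: 6 × 0.76 = 4.560
  c=7: 7 × 0.58 = 4.060
  c=8: 8 × 0.46 = 3.680
  c=9: 9 × 0.36 = 3.240
Maximum at c = 6 (4.560 surviving offspring).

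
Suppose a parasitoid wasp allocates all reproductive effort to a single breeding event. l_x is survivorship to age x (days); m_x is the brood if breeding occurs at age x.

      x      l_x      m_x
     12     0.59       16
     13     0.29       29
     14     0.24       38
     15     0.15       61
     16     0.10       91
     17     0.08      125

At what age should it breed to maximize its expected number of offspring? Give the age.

Expected offspring if breeding at age x = l_x × m_x:
  age 12: 0.59 × 16 = 9.440
  age 13: 0.29 × 29 = 8.410
  age 14: 0.24 × 38 = 9.120
  age 15: 0.15 × 61 = 9.150
  age 16: 0.10 × 91 = 9.100
  age 17: 0.08 × 125 = 10.000
Maximum at age 17 (10.000).

17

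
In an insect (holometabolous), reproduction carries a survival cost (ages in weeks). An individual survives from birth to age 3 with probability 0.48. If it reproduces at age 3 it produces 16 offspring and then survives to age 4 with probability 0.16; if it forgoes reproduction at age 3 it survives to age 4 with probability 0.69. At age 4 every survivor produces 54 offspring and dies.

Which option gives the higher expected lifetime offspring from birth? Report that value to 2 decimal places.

17.88

breed at age 3: R₀ = 0.48 × (16 + 0.16 × 54) = 0.48 × 24.6400 = 11.8272
delay to age 4: R₀ = 0.48 × (0.69 × 54) = 0.48 × 37.2600 = 17.8848
Higher: delay to age 4 (17.8848).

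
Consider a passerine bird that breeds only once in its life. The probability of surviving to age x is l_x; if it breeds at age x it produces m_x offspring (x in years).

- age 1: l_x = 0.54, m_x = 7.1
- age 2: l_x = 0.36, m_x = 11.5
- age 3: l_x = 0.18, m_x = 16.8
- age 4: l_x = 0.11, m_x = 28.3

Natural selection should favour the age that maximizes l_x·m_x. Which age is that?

Expected offspring if breeding at age x = l_x × m_x:
  age 1: 0.54 × 7.1 = 3.834
  age 2: 0.36 × 11.5 = 4.140
  age 3: 0.18 × 16.8 = 3.024
  age 4: 0.11 × 28.3 = 3.113
Maximum at age 2 (4.140).

2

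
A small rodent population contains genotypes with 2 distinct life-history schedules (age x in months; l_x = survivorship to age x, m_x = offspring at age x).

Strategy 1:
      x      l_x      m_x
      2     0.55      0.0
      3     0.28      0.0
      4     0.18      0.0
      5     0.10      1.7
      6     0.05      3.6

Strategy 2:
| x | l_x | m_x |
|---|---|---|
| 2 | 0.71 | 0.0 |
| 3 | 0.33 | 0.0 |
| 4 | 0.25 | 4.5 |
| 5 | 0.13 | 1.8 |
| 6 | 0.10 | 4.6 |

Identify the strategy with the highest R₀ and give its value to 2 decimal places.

Strategy 1: R₀ = 0.55×0.0 + 0.28×0.0 + 0.18×0.0 + 0.10×1.7 + 0.05×3.6 = 0.3500
Strategy 2: R₀ = 0.71×0.0 + 0.33×0.0 + 0.25×4.5 + 0.13×1.8 + 0.10×4.6 = 1.8190
Highest R₀: strategy 2 with 1.8190.

1.82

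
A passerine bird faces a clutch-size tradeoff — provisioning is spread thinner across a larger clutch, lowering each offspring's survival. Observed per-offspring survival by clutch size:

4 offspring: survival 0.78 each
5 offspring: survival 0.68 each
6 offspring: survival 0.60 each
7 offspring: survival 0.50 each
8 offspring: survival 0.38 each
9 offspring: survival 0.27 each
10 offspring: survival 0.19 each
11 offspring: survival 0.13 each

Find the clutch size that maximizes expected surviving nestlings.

6

Expected surviving nestlings = c × s(c):
  c=4: 4 × 0.78 = 3.120
  c=5: 5 × 0.68 = 3.400
  c=6: 6 × 0.60 = 3.600
  c=7: 7 × 0.50 = 3.500
  c=8: 8 × 0.38 = 3.040
  c=9: 9 × 0.27 = 2.430
  c=10: 10 × 0.19 = 1.900
  c=11: 11 × 0.13 = 1.430
Maximum at c = 6 (3.600 surviving nestlings).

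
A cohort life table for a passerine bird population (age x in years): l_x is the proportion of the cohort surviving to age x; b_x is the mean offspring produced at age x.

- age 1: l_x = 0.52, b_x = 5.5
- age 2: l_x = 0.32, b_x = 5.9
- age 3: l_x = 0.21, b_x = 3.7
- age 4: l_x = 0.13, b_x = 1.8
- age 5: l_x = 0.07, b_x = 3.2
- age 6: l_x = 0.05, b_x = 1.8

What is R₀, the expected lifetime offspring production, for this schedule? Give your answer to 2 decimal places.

R₀ = Σ l_x b_x:
  age 1: 0.52 × 5.5 = 2.8600
  age 2: 0.32 × 5.9 = 1.8880
  age 3: 0.21 × 3.7 = 0.7770
  age 4: 0.13 × 1.8 = 0.2340
  age 5: 0.07 × 3.2 = 0.2240
  age 6: 0.05 × 1.8 = 0.0900
R₀ = 2.8600 + 1.8880 + 0.7770 + 0.2340 + 0.2240 + 0.0900 = 6.0730

6.07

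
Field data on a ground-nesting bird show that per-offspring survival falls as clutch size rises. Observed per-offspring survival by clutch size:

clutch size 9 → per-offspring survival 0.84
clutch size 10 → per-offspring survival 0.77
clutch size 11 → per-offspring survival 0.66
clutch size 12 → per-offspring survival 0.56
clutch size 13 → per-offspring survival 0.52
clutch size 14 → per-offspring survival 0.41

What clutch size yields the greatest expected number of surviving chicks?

10

Expected surviving chicks = c × s(c):
  c=9: 9 × 0.84 = 7.560
  c=10: 10 × 0.77 = 7.700
  c=11: 11 × 0.66 = 7.260
  c=12: 12 × 0.56 = 6.720
  c=13: 13 × 0.52 = 6.760
  c=14: 14 × 0.41 = 5.740
Maximum at c = 10 (7.700 surviving chicks).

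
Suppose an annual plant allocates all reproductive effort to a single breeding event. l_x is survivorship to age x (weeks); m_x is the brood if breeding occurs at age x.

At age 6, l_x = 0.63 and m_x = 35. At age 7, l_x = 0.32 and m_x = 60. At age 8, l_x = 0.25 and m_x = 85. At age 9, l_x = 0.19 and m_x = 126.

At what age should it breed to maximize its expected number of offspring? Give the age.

Expected offspring if breeding at age x = l_x × m_x:
  age 6: 0.63 × 35 = 22.050
  age 7: 0.32 × 60 = 19.200
  age 8: 0.25 × 85 = 21.250
  age 9: 0.19 × 126 = 23.940
Maximum at age 9 (23.940).

9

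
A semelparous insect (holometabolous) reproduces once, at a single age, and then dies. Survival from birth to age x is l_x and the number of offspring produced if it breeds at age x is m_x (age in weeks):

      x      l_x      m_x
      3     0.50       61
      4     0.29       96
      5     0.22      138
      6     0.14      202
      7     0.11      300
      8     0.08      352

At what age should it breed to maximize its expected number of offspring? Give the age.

7

Expected offspring if breeding at age x = l_x × m_x:
  age 3: 0.50 × 61 = 30.500
  age 4: 0.29 × 96 = 27.840
  age 5: 0.22 × 138 = 30.360
  age 6: 0.14 × 202 = 28.280
  age 7: 0.11 × 300 = 33.000
  age 8: 0.08 × 352 = 28.160
Maximum at age 7 (33.000).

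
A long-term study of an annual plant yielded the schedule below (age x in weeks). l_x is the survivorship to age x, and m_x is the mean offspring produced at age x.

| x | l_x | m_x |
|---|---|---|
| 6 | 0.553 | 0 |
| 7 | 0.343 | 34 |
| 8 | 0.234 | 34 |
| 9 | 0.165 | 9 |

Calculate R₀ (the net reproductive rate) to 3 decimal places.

R₀ = Σ l_x m_x:
  age 6: 0.553 × 0 = 0.0000
  age 7: 0.343 × 34 = 11.6620
  age 8: 0.234 × 34 = 7.9560
  age 9: 0.165 × 9 = 1.4850
R₀ = 0.0000 + 11.6620 + 7.9560 + 1.4850 = 21.1030

21.103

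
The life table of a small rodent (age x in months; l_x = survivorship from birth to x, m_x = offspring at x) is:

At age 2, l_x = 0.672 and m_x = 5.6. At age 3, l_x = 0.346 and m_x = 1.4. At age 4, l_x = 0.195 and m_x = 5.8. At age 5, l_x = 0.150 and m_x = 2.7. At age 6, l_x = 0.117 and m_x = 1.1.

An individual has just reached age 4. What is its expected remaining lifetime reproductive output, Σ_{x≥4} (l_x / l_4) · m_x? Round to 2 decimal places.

l_4 = 0.195. Conditional survival from age 4 to x is l_x / l_4.
  x=4: (0.195/0.195) × 5.8 = 5.8000
  x=5: (0.150/0.195) × 2.7 = 2.0769
  x=6: (0.117/0.195) × 1.1 = 0.6600
Sum = 5.8000 + 2.0769 + 0.6600 = 8.5369

8.54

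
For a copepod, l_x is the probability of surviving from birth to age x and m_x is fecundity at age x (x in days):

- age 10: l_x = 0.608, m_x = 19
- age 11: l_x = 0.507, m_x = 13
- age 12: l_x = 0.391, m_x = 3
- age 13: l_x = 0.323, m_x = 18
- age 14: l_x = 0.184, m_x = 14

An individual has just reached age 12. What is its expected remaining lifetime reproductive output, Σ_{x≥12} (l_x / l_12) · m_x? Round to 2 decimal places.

l_12 = 0.391. Conditional survival from age 12 to x is l_x / l_12.
  x=12: (0.391/0.391) × 3 = 3.0000
  x=13: (0.323/0.391) × 18 = 14.8696
  x=14: (0.184/0.391) × 14 = 6.5882
Sum = 3.0000 + 14.8696 + 6.5882 = 24.4578

24.46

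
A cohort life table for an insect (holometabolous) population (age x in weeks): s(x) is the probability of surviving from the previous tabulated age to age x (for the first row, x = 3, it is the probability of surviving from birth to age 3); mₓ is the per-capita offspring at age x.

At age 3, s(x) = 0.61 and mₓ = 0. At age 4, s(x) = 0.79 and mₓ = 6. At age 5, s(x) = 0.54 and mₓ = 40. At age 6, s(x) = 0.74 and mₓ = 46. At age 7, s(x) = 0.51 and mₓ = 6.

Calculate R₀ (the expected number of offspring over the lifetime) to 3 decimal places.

22.748

Survivorship from birth: l_x = s_3·s_4·…·s_x.
  l_3 = 0.61000
  l_4 = 0.48190
  l_5 = 0.26023
  l_6 = 0.19257
  l_7 = 0.09821
R₀ = Σ l_x mₓ:
  age 3: 0.61000 × 0 = 0.0000
  age 4: 0.48190 × 6 = 2.8914
  age 5: 0.26023 × 40 = 10.4092
  age 6: 0.19257 × 46 = 8.8582
  age 7: 0.09821 × 6 = 0.5893
R₀ = 0.0000 + 2.8914 + 10.4092 + 8.8582 + 0.5893 = 22.7481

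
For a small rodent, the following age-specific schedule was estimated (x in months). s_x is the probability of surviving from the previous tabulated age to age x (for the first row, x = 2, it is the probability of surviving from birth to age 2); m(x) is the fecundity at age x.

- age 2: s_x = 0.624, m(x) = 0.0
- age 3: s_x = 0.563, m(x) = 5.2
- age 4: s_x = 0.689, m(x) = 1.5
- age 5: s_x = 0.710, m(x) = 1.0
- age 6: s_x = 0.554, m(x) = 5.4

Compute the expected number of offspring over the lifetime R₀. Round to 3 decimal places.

Survivorship from birth: l_x = s_2·s_3·…·s_x.
  l_2 = 0.62400
  l_3 = 0.35131
  l_4 = 0.24205
  l_5 = 0.17186
  l_6 = 0.09521
R₀ = Σ l_x m(x):
  age 2: 0.62400 × 0.0 = 0.0000
  age 3: 0.35131 × 5.2 = 1.8268
  age 4: 0.24205 × 1.5 = 0.3631
  age 5: 0.17186 × 1.0 = 0.1719
  age 6: 0.09521 × 5.4 = 0.5141
R₀ = 0.0000 + 1.8268 + 0.3631 + 0.1719 + 0.5141 = 2.8759

2.876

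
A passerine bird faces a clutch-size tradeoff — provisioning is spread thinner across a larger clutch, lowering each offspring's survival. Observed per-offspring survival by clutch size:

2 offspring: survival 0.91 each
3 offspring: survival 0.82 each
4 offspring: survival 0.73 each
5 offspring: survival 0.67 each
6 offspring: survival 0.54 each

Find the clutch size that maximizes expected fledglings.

Expected fledglings = c × s(c):
  c=2: 2 × 0.91 = 1.820
  c=3: 3 × 0.82 = 2.460
  c=4: 4 × 0.73 = 2.920
  c=5: 5 × 0.67 = 3.350
  c=6: 6 × 0.54 = 3.240
Maximum at c = 5 (3.350 fledglings).

5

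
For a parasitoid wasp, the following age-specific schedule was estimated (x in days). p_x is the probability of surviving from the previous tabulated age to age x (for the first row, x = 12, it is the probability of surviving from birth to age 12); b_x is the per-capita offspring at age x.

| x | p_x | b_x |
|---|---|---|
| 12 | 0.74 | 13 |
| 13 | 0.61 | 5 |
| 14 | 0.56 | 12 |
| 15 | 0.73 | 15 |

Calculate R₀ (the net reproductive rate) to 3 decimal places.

Survivorship from birth: l_x = p_12·p_13·…·p_x.
  l_12 = 0.74000
  l_13 = 0.45140
  l_14 = 0.25278
  l_15 = 0.18453
R₀ = Σ l_x b_x:
  age 12: 0.74000 × 13 = 9.6200
  age 13: 0.45140 × 5 = 2.2570
  age 14: 0.25278 × 12 = 3.0334
  age 15: 0.18453 × 15 = 2.7679
R₀ = 9.6200 + 2.2570 + 3.0334 + 2.7679 = 17.6783

17.678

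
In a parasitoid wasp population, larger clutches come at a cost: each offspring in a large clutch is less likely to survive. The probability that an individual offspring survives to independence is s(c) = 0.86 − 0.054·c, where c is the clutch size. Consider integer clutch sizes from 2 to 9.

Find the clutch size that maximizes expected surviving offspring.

Expected surviving offspring = c × s(c):
  c=2: 2 × 0.752 = 1.504
  c=3: 3 × 0.698 = 2.094
  c=4: 4 × 0.644 = 2.576
  c=5: 5 × 0.590 = 2.950
  c=6: 6 × 0.536 = 3.216
  c=7: 7 × 0.482 = 3.374
  c=8: 8 × 0.428 = 3.424
  c=9: 9 × 0.374 = 3.366
Maximum at c = 8 (3.424 surviving offspring).

8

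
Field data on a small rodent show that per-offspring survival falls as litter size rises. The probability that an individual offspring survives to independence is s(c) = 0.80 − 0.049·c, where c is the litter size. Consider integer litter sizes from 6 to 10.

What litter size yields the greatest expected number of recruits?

Expected recruits = c × s(c):
  c=6: 6 × 0.506 = 3.036
  c=7: 7 × 0.457 = 3.199
  c=8: 8 × 0.408 = 3.264
  c=9: 9 × 0.359 = 3.231
  c=10: 10 × 0.310 = 3.100
Maximum at c = 8 (3.264 recruits).

8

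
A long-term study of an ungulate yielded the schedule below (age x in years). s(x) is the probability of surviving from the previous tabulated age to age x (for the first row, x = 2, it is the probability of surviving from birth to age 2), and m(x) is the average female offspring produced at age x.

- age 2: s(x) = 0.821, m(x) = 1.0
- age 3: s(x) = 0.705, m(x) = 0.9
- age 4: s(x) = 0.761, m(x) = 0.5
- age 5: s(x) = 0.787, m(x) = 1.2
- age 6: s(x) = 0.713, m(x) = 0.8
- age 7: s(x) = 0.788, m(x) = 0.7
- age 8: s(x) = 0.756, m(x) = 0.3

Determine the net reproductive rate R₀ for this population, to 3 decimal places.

2.356

Survivorship from birth: l_x = s_2·s_3·…·s_x.
  l_2 = 0.82100
  l_3 = 0.57880
  l_4 = 0.44047
  l_5 = 0.34665
  l_6 = 0.24716
  l_7 = 0.19476
  l_8 = 0.14724
R₀ = Σ l_x m(x):
  age 2: 0.82100 × 1.0 = 0.8210
  age 3: 0.57880 × 0.9 = 0.5209
  age 4: 0.44047 × 0.5 = 0.2202
  age 5: 0.34665 × 1.2 = 0.4160
  age 6: 0.24716 × 0.8 = 0.1977
  age 7: 0.19476 × 0.7 = 0.1363
  age 8: 0.14724 × 0.3 = 0.0442
R₀ = 0.8210 + 0.5209 + 0.2202 + 0.4160 + 0.1977 + 0.1363 + 0.0442 = 2.3564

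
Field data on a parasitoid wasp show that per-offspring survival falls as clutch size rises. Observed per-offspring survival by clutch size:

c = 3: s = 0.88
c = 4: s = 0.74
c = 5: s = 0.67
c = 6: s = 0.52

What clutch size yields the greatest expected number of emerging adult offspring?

Expected emerging adult offspring = c × s(c):
  c=3: 3 × 0.88 = 2.640
  c=4: 4 × 0.74 = 2.960
  c=5: 5 × 0.67 = 3.350
  c=6: 6 × 0.52 = 3.120
Maximum at c = 5 (3.350 emerging adult offspring).

5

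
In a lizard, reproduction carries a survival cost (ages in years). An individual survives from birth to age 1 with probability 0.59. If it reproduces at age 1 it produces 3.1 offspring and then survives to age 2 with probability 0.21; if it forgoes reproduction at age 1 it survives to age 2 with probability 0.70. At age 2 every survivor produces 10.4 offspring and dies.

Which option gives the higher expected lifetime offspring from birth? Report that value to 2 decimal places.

breed at age 1: R₀ = 0.59 × (3.1 + 0.21 × 10.4) = 0.59 × 5.2840 = 3.1176
delay to age 2: R₀ = 0.59 × (0.70 × 10.4) = 0.59 × 7.2800 = 4.2952
Higher: delay to age 2 (4.2952).

4.30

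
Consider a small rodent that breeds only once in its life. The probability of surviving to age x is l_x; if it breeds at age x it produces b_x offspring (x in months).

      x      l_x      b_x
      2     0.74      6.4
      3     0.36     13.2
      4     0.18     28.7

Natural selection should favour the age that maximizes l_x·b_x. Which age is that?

4

Expected offspring if breeding at age x = l_x × b_x:
  age 2: 0.74 × 6.4 = 4.736
  age 3: 0.36 × 13.2 = 4.752
  age 4: 0.18 × 28.7 = 5.166
Maximum at age 4 (5.166).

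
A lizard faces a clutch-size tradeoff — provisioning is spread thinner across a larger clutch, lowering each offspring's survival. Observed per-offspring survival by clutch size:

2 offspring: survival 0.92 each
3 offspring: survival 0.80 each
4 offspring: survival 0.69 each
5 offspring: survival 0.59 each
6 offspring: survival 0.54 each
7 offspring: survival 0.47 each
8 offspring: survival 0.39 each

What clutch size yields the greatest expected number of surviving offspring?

7

Expected surviving offspring = c × s(c):
  c=2: 2 × 0.92 = 1.840
  c=3: 3 × 0.80 = 2.400
  c=4: 4 × 0.69 = 2.760
  c=5: 5 × 0.59 = 2.950
  c=6: 6 × 0.54 = 3.240
  c=7: 7 × 0.47 = 3.290
  c=8: 8 × 0.39 = 3.120
Maximum at c = 7 (3.290 surviving offspring).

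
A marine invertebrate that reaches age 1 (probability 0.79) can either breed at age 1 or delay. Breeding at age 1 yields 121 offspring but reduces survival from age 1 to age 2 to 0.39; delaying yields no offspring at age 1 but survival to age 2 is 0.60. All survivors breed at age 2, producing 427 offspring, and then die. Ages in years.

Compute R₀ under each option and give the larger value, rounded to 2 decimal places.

227.15

breed at age 1: R₀ = 0.79 × (121 + 0.39 × 427) = 0.79 × 287.5300 = 227.1487
delay to age 2: R₀ = 0.79 × (0.60 × 427) = 0.79 × 256.2000 = 202.3980
Higher: breed at age 1 (227.1487).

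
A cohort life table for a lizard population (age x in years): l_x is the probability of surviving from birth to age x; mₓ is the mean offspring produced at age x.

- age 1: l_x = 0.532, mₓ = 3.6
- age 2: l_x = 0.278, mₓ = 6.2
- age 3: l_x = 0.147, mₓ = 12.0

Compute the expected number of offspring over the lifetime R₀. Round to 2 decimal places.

5.40

R₀ = Σ l_x mₓ:
  age 1: 0.532 × 3.6 = 1.9152
  age 2: 0.278 × 6.2 = 1.7236
  age 3: 0.147 × 12.0 = 1.7640
R₀ = 1.9152 + 1.7236 + 1.7640 = 5.4028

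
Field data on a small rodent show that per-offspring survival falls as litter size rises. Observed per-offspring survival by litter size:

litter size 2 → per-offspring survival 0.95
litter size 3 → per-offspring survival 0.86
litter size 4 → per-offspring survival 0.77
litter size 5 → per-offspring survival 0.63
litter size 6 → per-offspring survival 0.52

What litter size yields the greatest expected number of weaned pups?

5

Expected weaned pups = c × s(c):
  c=2: 2 × 0.95 = 1.900
  c=3: 3 × 0.86 = 2.580
  c=4: 4 × 0.77 = 3.080
  c=5: 5 × 0.63 = 3.150
  c=6: 6 × 0.52 = 3.120
Maximum at c = 5 (3.150 weaned pups).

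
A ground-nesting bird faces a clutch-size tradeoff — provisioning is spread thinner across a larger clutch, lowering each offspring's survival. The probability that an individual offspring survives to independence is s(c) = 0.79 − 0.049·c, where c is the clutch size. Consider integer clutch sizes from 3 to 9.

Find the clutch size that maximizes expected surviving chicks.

Expected surviving chicks = c × s(c):
  c=3: 3 × 0.643 = 1.929
  c=4: 4 × 0.594 = 2.376
  c=5: 5 × 0.545 = 2.725
  c=6: 6 × 0.496 = 2.976
  c=7: 7 × 0.447 = 3.129
  c=8: 8 × 0.398 = 3.184
  c=9: 9 × 0.349 = 3.141
Maximum at c = 8 (3.184 surviving chicks).

8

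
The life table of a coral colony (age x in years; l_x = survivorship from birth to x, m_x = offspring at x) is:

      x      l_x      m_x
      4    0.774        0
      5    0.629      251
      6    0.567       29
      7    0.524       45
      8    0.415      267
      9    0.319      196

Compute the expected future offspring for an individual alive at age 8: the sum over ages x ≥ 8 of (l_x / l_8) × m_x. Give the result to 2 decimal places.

l_8 = 0.415. Conditional survival from age 8 to x is l_x / l_8.
  x=8: (0.415/0.415) × 267 = 267.0000
  x=9: (0.319/0.415) × 196 = 150.6602
Sum = 267.0000 + 150.6602 = 417.6602

417.66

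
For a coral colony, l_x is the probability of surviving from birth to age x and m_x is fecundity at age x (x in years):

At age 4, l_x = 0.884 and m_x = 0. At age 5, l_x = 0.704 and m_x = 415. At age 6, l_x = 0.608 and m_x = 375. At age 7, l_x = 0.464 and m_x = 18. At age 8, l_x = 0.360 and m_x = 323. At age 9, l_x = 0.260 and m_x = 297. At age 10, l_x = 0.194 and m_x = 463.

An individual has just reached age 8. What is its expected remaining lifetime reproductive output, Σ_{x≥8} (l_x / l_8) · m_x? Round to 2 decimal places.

787.01

l_8 = 0.360. Conditional survival from age 8 to x is l_x / l_8.
  x=8: (0.360/0.360) × 323 = 323.0000
  x=9: (0.260/0.360) × 297 = 214.5000
  x=10: (0.194/0.360) × 463 = 249.5056
Sum = 323.0000 + 214.5000 + 249.5056 = 787.0056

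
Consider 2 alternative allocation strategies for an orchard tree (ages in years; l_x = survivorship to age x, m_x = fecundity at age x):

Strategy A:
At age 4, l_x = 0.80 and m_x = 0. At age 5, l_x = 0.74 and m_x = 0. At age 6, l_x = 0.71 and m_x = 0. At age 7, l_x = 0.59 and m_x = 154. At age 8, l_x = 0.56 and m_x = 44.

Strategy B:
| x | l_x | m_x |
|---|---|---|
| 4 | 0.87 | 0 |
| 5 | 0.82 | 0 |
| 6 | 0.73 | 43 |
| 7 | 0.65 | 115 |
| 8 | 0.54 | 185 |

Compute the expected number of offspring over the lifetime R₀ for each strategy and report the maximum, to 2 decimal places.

206.04

Strategy A: R₀ = 0.80×0 + 0.74×0 + 0.71×0 + 0.59×154 + 0.56×44 = 115.5000
Strategy B: R₀ = 0.87×0 + 0.82×0 + 0.73×43 + 0.65×115 + 0.54×185 = 206.0400
Highest R₀: strategy B with 206.0400.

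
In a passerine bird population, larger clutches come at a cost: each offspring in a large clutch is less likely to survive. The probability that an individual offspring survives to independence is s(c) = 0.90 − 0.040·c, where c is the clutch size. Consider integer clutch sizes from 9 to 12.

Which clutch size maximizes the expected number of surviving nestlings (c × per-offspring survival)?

Expected surviving nestlings = c × s(c):
  c=9: 9 × 0.540 = 4.860
  c=10: 10 × 0.500 = 5.000
  c=11: 11 × 0.460 = 5.060
  c=12: 12 × 0.420 = 5.040
Maximum at c = 11 (5.060 surviving nestlings).

11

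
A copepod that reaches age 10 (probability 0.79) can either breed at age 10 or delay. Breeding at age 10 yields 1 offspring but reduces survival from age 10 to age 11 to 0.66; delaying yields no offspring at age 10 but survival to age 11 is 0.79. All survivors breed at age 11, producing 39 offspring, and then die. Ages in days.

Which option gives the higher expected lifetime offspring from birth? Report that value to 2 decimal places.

breed at age 10: R₀ = 0.79 × (1 + 0.66 × 39) = 0.79 × 26.7400 = 21.1246
delay to age 11: R₀ = 0.79 × (0.79 × 39) = 0.79 × 30.8100 = 24.3399
Higher: delay to age 11 (24.3399).

24.34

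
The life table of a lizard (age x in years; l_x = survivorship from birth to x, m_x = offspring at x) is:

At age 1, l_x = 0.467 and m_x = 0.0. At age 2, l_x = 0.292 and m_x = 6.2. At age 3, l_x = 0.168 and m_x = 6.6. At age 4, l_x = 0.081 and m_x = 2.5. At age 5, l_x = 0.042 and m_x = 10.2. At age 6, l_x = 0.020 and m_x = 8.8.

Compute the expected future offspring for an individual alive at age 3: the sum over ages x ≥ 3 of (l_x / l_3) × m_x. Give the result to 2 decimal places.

l_3 = 0.168. Conditional survival from age 3 to x is l_x / l_3.
  x=3: (0.168/0.168) × 6.6 = 6.6000
  x=4: (0.081/0.168) × 2.5 = 1.2054
  x=5: (0.042/0.168) × 10.2 = 2.5500
  x=6: (0.020/0.168) × 8.8 = 1.0476
Sum = 6.6000 + 1.2054 + 2.5500 + 1.0476 = 11.4030

11.40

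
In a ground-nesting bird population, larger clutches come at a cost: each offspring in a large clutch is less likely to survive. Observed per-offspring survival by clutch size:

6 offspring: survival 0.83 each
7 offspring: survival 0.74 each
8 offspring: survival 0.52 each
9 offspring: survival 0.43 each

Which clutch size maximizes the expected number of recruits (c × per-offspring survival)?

Expected recruits = c × s(c):
  c=6: 6 × 0.83 = 4.980
  c=7: 7 × 0.74 = 5.180
  c=8: 8 × 0.52 = 4.160
  c=9: 9 × 0.43 = 3.870
Maximum at c = 7 (5.180 recruits).

7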